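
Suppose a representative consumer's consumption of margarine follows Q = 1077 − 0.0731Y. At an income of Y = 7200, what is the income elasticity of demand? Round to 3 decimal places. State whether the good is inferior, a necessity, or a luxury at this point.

At Y = 7200: Q = 550.680.
dQ/dY = −0.0731.
η = (dQ/dY)·(Y/Q) = -0.0731 × (7200/550.680) = -0.956.
Since η < 0, the good is an inferior good.

-0.956 (inferior good)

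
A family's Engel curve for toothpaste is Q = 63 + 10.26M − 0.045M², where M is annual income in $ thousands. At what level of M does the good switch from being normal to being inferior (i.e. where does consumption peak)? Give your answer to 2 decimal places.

114.00

dQ/dM = 10.26 − 0.09M.
The good is inferior where dQ/dM < 0. Setting dQ/dM = 0 gives M = 10.26 / 0.09 = 114.00.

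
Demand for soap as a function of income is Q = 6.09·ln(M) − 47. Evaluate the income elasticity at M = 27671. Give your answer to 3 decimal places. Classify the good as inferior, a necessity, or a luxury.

0.398 (necessity)

At M = 27671: Q = 15.289.
dQ/dM = 6.09/M = 0.000220086 at this income.
η = (dQ/dM)·(M/Q) = 0.000220086 × (27671/15.289) = 0.398.
Since 0 < η < 1, the good is a necessity.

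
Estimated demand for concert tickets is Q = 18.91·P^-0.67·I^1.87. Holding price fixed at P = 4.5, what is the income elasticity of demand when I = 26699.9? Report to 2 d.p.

For a multiplicative demand Q = A·P^α·I^β, the income elasticity is β everywhere.
Here β = 1.87, so η = 1.87.

1.87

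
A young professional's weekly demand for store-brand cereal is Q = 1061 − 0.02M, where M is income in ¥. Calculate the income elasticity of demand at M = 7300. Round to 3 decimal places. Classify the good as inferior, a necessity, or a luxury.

At M = 7300: Q = 915.000.
dQ/dM = −0.02.
η = (dQ/dM)·(M/Q) = -0.02 × (7300/915.000) = -0.160.
Since η < 0, the good is an inferior good.

-0.160 (inferior good)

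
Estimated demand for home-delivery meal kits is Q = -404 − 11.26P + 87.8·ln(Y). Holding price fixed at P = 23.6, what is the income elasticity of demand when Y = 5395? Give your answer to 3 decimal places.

1.036

At P = 23.6, Y = 5395: Q = 84.749.
Holding P constant, ∂Q/∂Y = 87.8/Y = 0.0162743.
η_Y = (∂Q/∂Y)·(Y/Q) = 0.0162743 × (5395/84.749) = 1.036.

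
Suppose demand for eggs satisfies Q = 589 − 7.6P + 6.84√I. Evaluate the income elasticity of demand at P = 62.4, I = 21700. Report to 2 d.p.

0.45

At P = 62.4, I = 21700: Q = 1122.355.
Holding P constant, ∂Q/∂I = 6.84/(2√I) = 0.0232165.
η_I = (∂Q/∂I)·(I/Q) = 0.0232165 × (21700/1122.355) = 0.45.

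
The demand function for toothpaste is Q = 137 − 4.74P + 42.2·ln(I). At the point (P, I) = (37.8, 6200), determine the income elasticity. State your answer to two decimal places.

0.13

At P = 37.8, I = 6200: Q = 326.331.
Holding P constant, ∂Q/∂I = 42.2/I = 0.00680645.
η_I = (∂Q/∂I)·(I/Q) = 0.00680645 × (6200/326.331) = 0.13.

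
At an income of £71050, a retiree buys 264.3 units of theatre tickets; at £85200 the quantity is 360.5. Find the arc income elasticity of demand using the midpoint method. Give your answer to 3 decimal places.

ΔQ = 360.5 − 264.3 = 96.2; midpoint Q̄ = (264.3 + 360.5)/2 = 312.4.
ΔI = 85200 − 71050 = 14150; midpoint Ī = (71050 + 85200)/2 = 78125.
η = (ΔQ/Q̄) ÷ (ΔI/Ī) = (96.2/312.4) ÷ (14150/78125) = 1.700.

1.700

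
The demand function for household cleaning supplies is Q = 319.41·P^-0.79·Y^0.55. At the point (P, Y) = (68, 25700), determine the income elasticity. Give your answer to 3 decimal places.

0.550

For a multiplicative demand Q = A·P^α·Y^β, the income elasticity is β everywhere.
Here β = 0.55, so η = 0.550.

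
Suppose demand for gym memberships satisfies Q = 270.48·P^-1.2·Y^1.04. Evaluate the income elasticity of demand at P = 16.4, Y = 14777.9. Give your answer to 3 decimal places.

1.040

For a multiplicative demand Q = A·P^α·Y^β, the income elasticity is β everywhere.
Here β = 1.04, so η = 1.040.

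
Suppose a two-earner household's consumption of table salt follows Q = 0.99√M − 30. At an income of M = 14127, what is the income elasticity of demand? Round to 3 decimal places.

0.671

At M = 14127: Q = 87.668.
dQ/dM = 0.99/(2√M) = 0.00416467 at this income.
η = (dQ/dM)·(M/Q) = 0.00416467 × (14127/87.668) = 0.671.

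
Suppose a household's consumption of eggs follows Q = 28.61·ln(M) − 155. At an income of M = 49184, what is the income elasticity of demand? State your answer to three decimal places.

0.186

At M = 49184: Q = 154.083.
dQ/dM = 28.61/M = 0.000581693 at this income.
η = (dQ/dM)·(M/Q) = 0.000581693 × (49184/154.083) = 0.186.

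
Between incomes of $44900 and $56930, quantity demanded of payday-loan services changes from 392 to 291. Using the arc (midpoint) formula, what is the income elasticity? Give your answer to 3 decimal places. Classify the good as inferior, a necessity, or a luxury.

-1.252 (inferior good)

ΔQ = 291 − 392 = -101; midpoint Q̄ = (392 + 291)/2 = 341.5.
ΔI = 56930 − 44900 = 12030; midpoint Ī = (44900 + 56930)/2 = 50915.
η = (ΔQ/Q̄) ÷ (ΔI/Ī) = (-101/341.5) ÷ (12030/50915) = -1.252.
η < 0 ⇒ inferior good.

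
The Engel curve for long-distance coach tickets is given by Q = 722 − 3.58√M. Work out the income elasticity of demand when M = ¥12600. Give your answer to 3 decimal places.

-0.628

At M = 12600: Q = 320.146.
dQ/dM = -3.58/(2√M) = -0.0159466 at this income.
η = (dQ/dM)·(M/Q) = -0.0159466 × (12600/320.146) = -0.628.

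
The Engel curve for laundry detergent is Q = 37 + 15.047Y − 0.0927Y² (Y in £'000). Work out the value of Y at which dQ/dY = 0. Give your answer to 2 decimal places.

81.16

dQ/dY = 15.047 − 0.1854Y.
The good is inferior where dQ/dY < 0. Setting dQ/dY = 0 gives Y = 15.047 / 0.1854 = 81.16.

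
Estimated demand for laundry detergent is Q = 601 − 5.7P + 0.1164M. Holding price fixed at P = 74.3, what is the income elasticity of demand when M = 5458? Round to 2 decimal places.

0.78

At P = 74.3, M = 5458: Q = 812.801.
Holding P constant, ∂Q/∂M = 0.1164.
η_M = (∂Q/∂M)·(M/Q) = 0.1164 × (5458/812.801) = 0.78.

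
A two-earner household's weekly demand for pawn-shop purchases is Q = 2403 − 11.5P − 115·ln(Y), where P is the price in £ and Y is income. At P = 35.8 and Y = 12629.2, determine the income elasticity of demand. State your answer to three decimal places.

-0.127

At P = 35.8, Y = 12629.2: Q = 905.267.
Holding P constant, ∂Q/∂Y = -115/Y = -0.00910588.
η_Y = (∂Q/∂Y)·(Y/Q) = -0.00910588 × (12629.2/905.267) = -0.127.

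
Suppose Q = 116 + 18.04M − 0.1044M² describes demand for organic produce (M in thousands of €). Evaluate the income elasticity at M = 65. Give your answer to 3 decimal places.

0.343

At M = 65: Q = 847.5100.
dQ/dM = 18.04 − 0.2088M = 4.46800.
η = (dQ/dM)·(M/Q) = 4.46800 × (65/847.5100) = 0.343.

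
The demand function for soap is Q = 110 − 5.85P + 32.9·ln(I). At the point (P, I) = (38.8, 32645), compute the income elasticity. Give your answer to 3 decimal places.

At P = 38.8, I = 32645: Q = 224.964.
Holding P constant, ∂Q/∂I = 32.9/I = 0.00100781.
η_I = (∂Q/∂I)·(I/Q) = 0.00100781 × (32645/224.964) = 0.146.

0.146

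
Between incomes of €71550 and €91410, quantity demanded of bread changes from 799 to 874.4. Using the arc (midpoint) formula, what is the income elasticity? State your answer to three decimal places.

0.370

ΔQ = 874.4 − 799 = 75.4; midpoint Q̄ = (799 + 874.4)/2 = 836.7.
ΔI = 91410 − 71550 = 19860; midpoint Ī = (71550 + 91410)/2 = 81480.
η = (ΔQ/Q̄) ÷ (ΔI/Ī) = (75.4/836.7) ÷ (19860/81480) = 0.370.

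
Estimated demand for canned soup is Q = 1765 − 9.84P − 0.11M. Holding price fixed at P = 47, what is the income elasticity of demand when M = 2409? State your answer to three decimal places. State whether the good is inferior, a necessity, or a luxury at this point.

At P = 47, M = 2409: Q = 1037.530.
Holding P constant, ∂Q/∂M = −0.11.
η_M = (∂Q/∂M)·(M/Q) = -0.11 × (2409/1037.530) = -0.255.
Since η < 0, this is an inferior good.

-0.255 (inferior good)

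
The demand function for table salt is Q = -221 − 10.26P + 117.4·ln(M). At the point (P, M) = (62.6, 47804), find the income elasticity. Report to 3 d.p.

At P = 62.6, M = 47804: Q = 401.693.
Holding P constant, ∂Q/∂M = 117.4/M = 0.00245586.
η_M = (∂Q/∂M)·(M/Q) = 0.00245586 × (47804/401.693) = 0.292.

0.292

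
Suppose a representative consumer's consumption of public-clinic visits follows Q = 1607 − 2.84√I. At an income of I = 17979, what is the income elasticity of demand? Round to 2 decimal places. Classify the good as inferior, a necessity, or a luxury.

At I = 17979: Q = 1226.196.
dQ/dI = -2.84/(2√I) = -0.0105902 at this income.
η = (dQ/dI)·(I/Q) = -0.0105902 × (17979/1226.196) = -0.16.
Since η < 0, the good is an inferior good.

-0.16 (inferior good)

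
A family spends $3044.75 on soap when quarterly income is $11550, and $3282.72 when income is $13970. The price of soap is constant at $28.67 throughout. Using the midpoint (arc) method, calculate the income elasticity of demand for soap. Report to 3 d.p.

With a constant price, Q₁ = 3044.75/28.67 = 106.200 and Q₂ = 3282.72/28.67 = 114.500 (equivalently, work directly with expenditure since P cancels).
Midpoint %ΔQ = (3282.72 − 3044.75)/3163.73 = 0.07522; midpoint %ΔI = (13970 − 11550)/12760 = 0.18966.
η = 0.07522 / 0.18966 = 0.397.

0.397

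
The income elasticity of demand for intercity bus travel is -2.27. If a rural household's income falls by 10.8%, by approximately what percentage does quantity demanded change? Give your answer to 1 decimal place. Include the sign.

%ΔQ ≈ η × %ΔI = -2.27 × (-10.8%) = 24.5%.

24.5%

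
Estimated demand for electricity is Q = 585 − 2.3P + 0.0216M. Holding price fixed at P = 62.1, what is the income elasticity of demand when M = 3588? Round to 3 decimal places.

At P = 62.1, M = 3588: Q = 519.671.
Holding P constant, ∂Q/∂M = 0.0216.
η_M = (∂Q/∂M)·(M/Q) = 0.0216 × (3588/519.671) = 0.149.

0.149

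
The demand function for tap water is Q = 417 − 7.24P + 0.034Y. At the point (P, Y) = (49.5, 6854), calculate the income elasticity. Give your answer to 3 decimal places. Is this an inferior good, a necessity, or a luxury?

0.799 (necessity)

At P = 49.5, Y = 6854: Q = 291.656.
Holding P constant, ∂Q/∂Y = 0.034.
η_Y = (∂Q/∂Y)·(Y/Q) = 0.034 × (6854/291.656) = 0.799.
Since 0 < η < 1, this is a necessity.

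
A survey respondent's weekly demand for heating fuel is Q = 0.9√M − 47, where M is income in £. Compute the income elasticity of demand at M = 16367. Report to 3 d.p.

0.845

At M = 16367: Q = 68.140.
dQ/dM = 0.9/(2√M) = 0.00351745 at this income.
η = (dQ/dM)·(M/Q) = 0.00351745 × (16367/68.140) = 0.845.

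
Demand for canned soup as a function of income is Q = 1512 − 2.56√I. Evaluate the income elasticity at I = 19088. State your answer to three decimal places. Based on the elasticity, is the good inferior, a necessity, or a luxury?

At I = 19088: Q = 1158.312.
dQ/dI = -2.56/(2√I) = -0.00926467 at this income.
η = (dQ/dI)·(I/Q) = -0.00926467 × (19088/1158.312) = -0.153.
Since η < 0, the good is an inferior good.

-0.153 (inferior good)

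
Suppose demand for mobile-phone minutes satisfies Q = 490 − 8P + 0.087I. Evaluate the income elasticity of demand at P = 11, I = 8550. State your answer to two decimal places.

At P = 11, I = 8550: Q = 1145.850.
Holding P constant, ∂Q/∂I = 0.087.
η_I = (∂Q/∂I)·(I/Q) = 0.087 × (8550/1145.850) = 0.65.

0.65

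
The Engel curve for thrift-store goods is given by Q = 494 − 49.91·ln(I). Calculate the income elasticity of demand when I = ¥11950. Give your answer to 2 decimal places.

-1.96

At I = 11950: Q = 25.421.
dQ/dI = -49.91/I = -0.00417657 at this income.
η = (dQ/dI)·(I/Q) = -0.00417657 × (11950/25.421) = -1.96.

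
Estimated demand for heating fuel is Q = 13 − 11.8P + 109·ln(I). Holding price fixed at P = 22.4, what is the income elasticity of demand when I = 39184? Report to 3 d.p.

0.121

At P = 22.4, I = 39184: Q = 901.467.
Holding P constant, ∂Q/∂I = 109/I = 0.00278175.
η_I = (∂Q/∂I)·(I/Q) = 0.00278175 × (39184/901.467) = 0.121.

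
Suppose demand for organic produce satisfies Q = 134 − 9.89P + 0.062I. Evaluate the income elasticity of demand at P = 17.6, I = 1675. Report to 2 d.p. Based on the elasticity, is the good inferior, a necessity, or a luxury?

1.63 (luxury)

At P = 17.6, I = 1675: Q = 63.786.
Holding P constant, ∂Q/∂I = 0.062.
η_I = (∂Q/∂I)·(I/Q) = 0.062 × (1675/63.786) = 1.63.
Since η > 1, this is a luxury.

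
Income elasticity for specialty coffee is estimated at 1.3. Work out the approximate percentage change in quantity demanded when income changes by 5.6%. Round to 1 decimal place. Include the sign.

7.3%

%ΔQ ≈ η × %ΔI = 1.3 × 5.6% = 7.3%.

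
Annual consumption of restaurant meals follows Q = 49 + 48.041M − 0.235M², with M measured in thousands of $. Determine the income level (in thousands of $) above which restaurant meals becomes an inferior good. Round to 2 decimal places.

dQ/dM = 48.041 − 0.47M.
The good is inferior where dQ/dM < 0. Setting dQ/dM = 0 gives M = 48.041 / 0.47 = 102.21.

102.21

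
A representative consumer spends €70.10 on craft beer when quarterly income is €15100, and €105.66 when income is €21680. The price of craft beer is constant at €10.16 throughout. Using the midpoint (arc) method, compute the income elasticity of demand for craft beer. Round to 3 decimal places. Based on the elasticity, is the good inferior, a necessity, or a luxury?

With a constant price, Q₁ = 70.10/10.16 = 6.900 and Q₂ = 105.66/10.16 = 10.400 (equivalently, work directly with expenditure since P cancels).
Midpoint %ΔQ = (105.66 − 70.10)/87.88 = 0.40464; midpoint %ΔI = (21680 − 15100)/18390 = 0.35780.
η = 0.40464 / 0.35780 = 1.131.
η > 1 ⇒ luxury.

1.131 (luxury)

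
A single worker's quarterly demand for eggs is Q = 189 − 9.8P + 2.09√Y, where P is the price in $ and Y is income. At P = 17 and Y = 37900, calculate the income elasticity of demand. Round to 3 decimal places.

0.474

At P = 17, Y = 37900: Q = 429.280.
Holding P constant, ∂Q/∂Y = 2.09/(2√Y) = 0.0053678.
η_Y = (∂Q/∂Y)·(Y/Q) = 0.0053678 × (37900/429.280) = 0.474.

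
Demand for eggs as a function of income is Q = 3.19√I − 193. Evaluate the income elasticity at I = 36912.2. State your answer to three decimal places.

0.730

At I = 36912.2: Q = 419.880.
dQ/dI = 3.19/(2√I) = 0.00830187 at this income.
η = (dQ/dI)·(I/Q) = 0.00830187 × (36912.2/419.880) = 0.730.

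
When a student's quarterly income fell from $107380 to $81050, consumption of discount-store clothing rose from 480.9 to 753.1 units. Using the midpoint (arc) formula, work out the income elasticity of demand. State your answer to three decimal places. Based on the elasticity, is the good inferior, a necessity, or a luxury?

ΔQ = 753.1 − 480.9 = 272.2; midpoint Q̄ = (480.9 + 753.1)/2 = 617.
ΔI = 81050 − 107380 = -26330; midpoint Ī = (107380 + 81050)/2 = 94215.
η = (ΔQ/Q̄) ÷ (ΔI/Ī) = (272.2/617) ÷ (-26330/94215) = -1.579.
η < 0 ⇒ inferior good.

-1.579 (inferior good)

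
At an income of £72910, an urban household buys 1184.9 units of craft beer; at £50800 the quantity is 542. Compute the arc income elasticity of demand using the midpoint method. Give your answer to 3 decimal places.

2.083

ΔQ = 542 − 1184.9 = -642.9; midpoint Q̄ = (1184.9 + 542)/2 = 863.45.
ΔI = 50800 − 72910 = -22110; midpoint Ī = (72910 + 50800)/2 = 61855.
η = (ΔQ/Q̄) ÷ (ΔI/Ī) = (-642.9/863.45) ÷ (-22110/61855) = 2.083.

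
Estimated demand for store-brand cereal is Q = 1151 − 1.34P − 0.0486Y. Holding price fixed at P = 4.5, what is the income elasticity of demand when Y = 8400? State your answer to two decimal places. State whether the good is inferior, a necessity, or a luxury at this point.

-0.55 (inferior good)

At P = 4.5, Y = 8400: Q = 736.730.
Holding P constant, ∂Q/∂Y = −0.0486.
η_Y = (∂Q/∂Y)·(Y/Q) = -0.0486 × (8400/736.730) = -0.55.
Since η < 0, this is an inferior good.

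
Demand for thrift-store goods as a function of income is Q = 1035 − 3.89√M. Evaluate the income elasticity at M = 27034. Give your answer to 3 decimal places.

-0.809

At M = 27034: Q = 395.405.
dQ/dM = -3.89/(2√M) = -0.0118294 at this income.
η = (dQ/dM)·(M/Q) = -0.0118294 × (27034/395.405) = -0.809.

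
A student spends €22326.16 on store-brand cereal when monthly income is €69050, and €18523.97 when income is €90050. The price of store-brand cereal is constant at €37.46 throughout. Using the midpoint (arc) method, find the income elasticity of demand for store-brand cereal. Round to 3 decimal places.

-0.705

With a constant price, Q₁ = 22326.16/37.46 = 596.000 and Q₂ = 18523.97/37.46 = 494.500 (equivalently, work directly with expenditure since P cancels).
Midpoint %ΔQ = (18523.97 − 22326.16)/20425.07 = -0.18615; midpoint %ΔI = (90050 − 69050)/79550 = 0.26398.
η = -0.18615 / 0.26398 = -0.705.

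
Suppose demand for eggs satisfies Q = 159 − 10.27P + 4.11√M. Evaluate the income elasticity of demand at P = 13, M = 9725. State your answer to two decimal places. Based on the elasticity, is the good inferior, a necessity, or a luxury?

At P = 13, M = 9725: Q = 430.799.
Holding P constant, ∂Q/∂M = 4.11/(2√M) = 0.0208385.
η_M = (∂Q/∂M)·(M/Q) = 0.0208385 × (9725/430.799) = 0.47.
Since 0 < η < 1, this is a necessity.

0.47 (necessity)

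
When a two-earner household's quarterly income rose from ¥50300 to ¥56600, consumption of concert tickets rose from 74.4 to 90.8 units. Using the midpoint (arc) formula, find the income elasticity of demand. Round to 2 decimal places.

1.68

ΔQ = 90.8 − 74.4 = 16.4; midpoint Q̄ = (74.4 + 90.8)/2 = 82.6.
ΔI = 56600 − 50300 = 6300; midpoint Ī = (50300 + 56600)/2 = 53450.
η = (ΔQ/Q̄) ÷ (ΔI/Ī) = (16.4/82.6) ÷ (6300/53450) = 1.68.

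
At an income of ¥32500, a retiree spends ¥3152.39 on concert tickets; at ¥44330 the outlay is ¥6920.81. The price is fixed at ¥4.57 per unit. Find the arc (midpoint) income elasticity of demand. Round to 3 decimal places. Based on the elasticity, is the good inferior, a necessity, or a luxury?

With a constant price, Q₁ = 3152.39/4.57 = 689.801 and Q₂ = 6920.81/4.57 = 1514.400 (equivalently, work directly with expenditure since P cancels).
Midpoint %ΔQ = (6920.81 − 3152.39)/5036.60 = 0.74821; midpoint %ΔI = (44330 − 32500)/38415 = 0.30795.
η = 0.74821 / 0.30795 = 2.430.
η > 1 ⇒ luxury.

2.430 (luxury)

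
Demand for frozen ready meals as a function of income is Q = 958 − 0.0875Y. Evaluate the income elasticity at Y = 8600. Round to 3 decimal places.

-3.662

At Y = 8600: Q = 205.500.
dQ/dY = −0.0875.
η = (dQ/dY)·(Y/Q) = -0.0875 × (8600/205.500) = -3.662.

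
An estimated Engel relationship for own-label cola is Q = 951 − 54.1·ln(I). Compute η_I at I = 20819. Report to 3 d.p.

At I = 20819: Q = 413.050.
dQ/dI = -54.1/I = -0.00259859 at this income.
η = (dQ/dI)·(I/Q) = -0.00259859 × (20819/413.050) = -0.131.

-0.131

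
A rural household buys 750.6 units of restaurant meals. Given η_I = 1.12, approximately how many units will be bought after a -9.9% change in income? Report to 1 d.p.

%ΔQ ≈ η × %ΔI = 1.12 × (-9.9%) = -11.088%.
New Q ≈ 750.6 × (1 − 0.11088) = 667.4.

667.4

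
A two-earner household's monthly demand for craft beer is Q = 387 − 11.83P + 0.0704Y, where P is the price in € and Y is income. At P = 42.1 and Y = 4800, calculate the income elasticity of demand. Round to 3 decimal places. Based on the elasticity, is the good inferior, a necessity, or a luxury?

1.489 (luxury)

At P = 42.1, Y = 4800: Q = 226.877.
Holding P constant, ∂Q/∂Y = 0.0704.
η_Y = (∂Q/∂Y)·(Y/Q) = 0.0704 × (4800/226.877) = 1.489.
Since η > 1, this is a luxury.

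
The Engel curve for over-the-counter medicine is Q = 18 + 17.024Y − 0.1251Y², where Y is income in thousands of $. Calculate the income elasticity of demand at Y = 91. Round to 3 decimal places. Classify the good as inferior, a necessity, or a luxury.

-0.984 (inferior good)

At Y = 91: Q = 531.2309.
dQ/dY = 17.024 − 0.2502Y = -5.74420.
η = (dQ/dY)·(Y/Q) = -5.74420 × (91/531.2309) = -0.984.
η < 0 ⇒ inferior good.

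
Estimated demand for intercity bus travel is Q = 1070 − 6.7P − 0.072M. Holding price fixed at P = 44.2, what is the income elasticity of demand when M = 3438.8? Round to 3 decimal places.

At P = 44.2, M = 3438.8: Q = 526.266.
Holding P constant, ∂Q/∂M = −0.072.
η_M = (∂Q/∂M)·(M/Q) = -0.072 × (3438.8/526.266) = -0.470.

-0.470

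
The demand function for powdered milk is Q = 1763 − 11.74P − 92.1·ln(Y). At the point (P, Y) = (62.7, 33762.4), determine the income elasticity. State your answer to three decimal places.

At P = 62.7, Y = 33762.4: Q = 66.566.
Holding P constant, ∂Q/∂Y = -92.1/Y = -0.00272789.
η_Y = (∂Q/∂Y)·(Y/Q) = -0.00272789 × (33762.4/66.566) = -1.384.

-1.384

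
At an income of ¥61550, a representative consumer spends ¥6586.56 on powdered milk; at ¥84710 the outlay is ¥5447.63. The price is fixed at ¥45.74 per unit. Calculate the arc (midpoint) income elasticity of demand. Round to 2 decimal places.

-0.60

With a constant price, Q₁ = 6586.56/45.74 = 144.000 and Q₂ = 5447.63/45.74 = 119.100 (equivalently, work directly with expenditure since P cancels).
Midpoint %ΔQ = (5447.63 − 6586.56)/6017.10 = -0.18928; midpoint %ΔI = (84710 − 61550)/73130 = 0.31670.
η = -0.18928 / 0.31670 = -0.60.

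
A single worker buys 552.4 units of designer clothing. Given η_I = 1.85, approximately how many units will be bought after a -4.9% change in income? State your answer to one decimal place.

%ΔQ ≈ η × %ΔI = 1.85 × (-4.9%) = -9.065%.
New Q ≈ 552.4 × (1 − 0.09065) = 502.3.

502.3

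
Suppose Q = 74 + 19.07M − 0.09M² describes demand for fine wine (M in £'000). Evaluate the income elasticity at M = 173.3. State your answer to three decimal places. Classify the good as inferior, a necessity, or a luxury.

At M = 173.3: Q = 675.8709.
dQ/dM = 19.07 − 0.18M = -12.12400.
η = (dQ/dM)·(M/Q) = -12.12400 × (173.3/675.8709) = -3.109.
η < 0 ⇒ inferior good.

-3.109 (inferior good)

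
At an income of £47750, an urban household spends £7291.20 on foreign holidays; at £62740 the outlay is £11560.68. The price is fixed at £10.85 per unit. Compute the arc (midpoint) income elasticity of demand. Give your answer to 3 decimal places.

1.669

With a constant price, Q₁ = 7291.20/10.85 = 672.000 and Q₂ = 11560.68/10.85 = 1065.500 (equivalently, work directly with expenditure since P cancels).
Midpoint %ΔQ = (11560.68 − 7291.20)/9425.94 = 0.45295; midpoint %ΔI = (62740 − 47750)/55245 = 0.27134.
η = 0.45295 / 0.27134 = 1.669.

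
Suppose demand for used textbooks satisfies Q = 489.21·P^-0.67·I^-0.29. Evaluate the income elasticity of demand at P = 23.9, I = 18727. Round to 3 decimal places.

-0.290

For a multiplicative demand Q = A·P^α·I^β, the income elasticity is β everywhere.
Here β = -0.29, so η = -0.290.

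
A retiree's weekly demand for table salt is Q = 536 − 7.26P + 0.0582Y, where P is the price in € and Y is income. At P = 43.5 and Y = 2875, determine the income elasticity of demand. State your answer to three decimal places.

At P = 43.5, Y = 2875: Q = 387.515.
Holding P constant, ∂Q/∂Y = 0.0582.
η_Y = (∂Q/∂Y)·(Y/Q) = 0.0582 × (2875/387.515) = 0.432.

0.432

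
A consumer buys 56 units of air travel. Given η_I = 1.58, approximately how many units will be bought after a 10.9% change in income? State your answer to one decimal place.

%ΔQ ≈ η × %ΔI = 1.58 × 10.9% = 17.222%.
New Q ≈ 56 × (1 + 0.17222) = 65.6.

65.6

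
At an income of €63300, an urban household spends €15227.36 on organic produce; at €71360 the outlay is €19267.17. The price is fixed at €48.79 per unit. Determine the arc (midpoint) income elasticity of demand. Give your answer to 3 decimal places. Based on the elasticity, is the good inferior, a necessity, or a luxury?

With a constant price, Q₁ = 15227.36/48.79 = 312.100 and Q₂ = 19267.17/48.79 = 394.900 (equivalently, work directly with expenditure since P cancels).
Midpoint %ΔQ = (19267.17 − 15227.36)/17247.27 = 0.23423; midpoint %ΔI = (71360 − 63300)/67330 = 0.11971.
η = 0.23423 / 0.11971 = 1.957.
η > 1 ⇒ luxury.

1.957 (luxury)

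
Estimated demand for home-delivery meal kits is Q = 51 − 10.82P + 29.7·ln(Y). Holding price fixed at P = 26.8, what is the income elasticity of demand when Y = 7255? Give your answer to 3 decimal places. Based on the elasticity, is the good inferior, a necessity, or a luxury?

1.186 (luxury)

At P = 26.8, Y = 7255: Q = 25.041.
Holding P constant, ∂Q/∂Y = 29.7/Y = 0.00409373.
η_Y = (∂Q/∂Y)·(Y/Q) = 0.00409373 × (7255/25.041) = 1.186.
Since η > 1, this is a luxury.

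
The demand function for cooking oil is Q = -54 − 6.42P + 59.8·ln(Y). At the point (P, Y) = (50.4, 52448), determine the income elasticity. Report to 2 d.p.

0.22

At P = 50.4, Y = 52448: Q = 272.313.
Holding P constant, ∂Q/∂Y = 59.8/Y = 0.00114018.
η_Y = (∂Q/∂Y)·(Y/Q) = 0.00114018 × (52448/272.313) = 0.22.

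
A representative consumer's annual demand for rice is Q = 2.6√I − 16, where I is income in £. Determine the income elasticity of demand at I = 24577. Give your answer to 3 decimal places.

At I = 24577: Q = 391.603.
dQ/dI = 2.6/(2√I) = 0.00829237 at this income.
η = (dQ/dI)·(I/Q) = 0.00829237 × (24577/391.603) = 0.520.

0.520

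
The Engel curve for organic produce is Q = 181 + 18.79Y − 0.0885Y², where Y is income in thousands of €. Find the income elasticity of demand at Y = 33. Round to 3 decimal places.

0.606

At Y = 33: Q = 704.6935.
dQ/dY = 18.79 − 0.177Y = 12.94900.
η = (dQ/dY)·(Y/Q) = 12.94900 × (33/704.6935) = 0.606.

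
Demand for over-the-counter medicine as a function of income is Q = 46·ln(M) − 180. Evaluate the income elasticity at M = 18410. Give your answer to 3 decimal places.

0.169

At M = 18410: Q = 271.750.
dQ/dM = 46/M = 0.00249864 at this income.
η = (dQ/dM)·(M/Q) = 0.00249864 × (18410/271.750) = 0.169.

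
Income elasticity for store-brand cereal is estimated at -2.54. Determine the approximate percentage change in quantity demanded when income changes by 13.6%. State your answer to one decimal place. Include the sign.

%ΔQ ≈ η × %ΔI = -2.54 × 13.6% = -34.5%.

-34.5%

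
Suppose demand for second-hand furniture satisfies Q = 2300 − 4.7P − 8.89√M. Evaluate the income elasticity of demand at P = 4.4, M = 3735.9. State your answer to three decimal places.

At P = 4.4, M = 3735.9: Q = 1735.945.
Holding P constant, ∂Q/∂M = -8.89/(2√M) = -0.0727234.
η_M = (∂Q/∂M)·(M/Q) = -0.0727234 × (3735.9/1735.945) = -0.157.

-0.157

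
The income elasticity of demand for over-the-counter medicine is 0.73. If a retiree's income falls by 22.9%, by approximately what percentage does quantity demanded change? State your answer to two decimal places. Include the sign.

-16.72%

%ΔQ ≈ η × %ΔI = 0.73 × (-22.9%) = -16.72%.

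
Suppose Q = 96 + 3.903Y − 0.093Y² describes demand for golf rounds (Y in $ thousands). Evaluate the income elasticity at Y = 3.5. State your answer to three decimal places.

0.105

At Y = 3.5: Q = 108.5213.
dQ/dY = 3.903 − 0.186Y = 3.25200.
η = (dQ/dY)·(Y/Q) = 3.25200 × (3.5/108.5213) = 0.105.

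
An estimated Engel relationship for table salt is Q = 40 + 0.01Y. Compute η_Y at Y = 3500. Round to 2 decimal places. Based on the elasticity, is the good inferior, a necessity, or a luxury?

0.47 (necessity)

At Y = 3500: Q = 75.000.
dQ/dY = 0.01.
η = (dQ/dY)·(Y/Q) = 0.01 × (3500/75.000) = 0.47.
Since 0 < η < 1, the good is a necessity.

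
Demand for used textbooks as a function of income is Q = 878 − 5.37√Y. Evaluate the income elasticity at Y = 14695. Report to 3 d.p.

-1.434

At Y = 14695: Q = 227.033.
dQ/dY = -5.37/(2√Y) = -0.0221493 at this income.
η = (dQ/dY)·(Y/Q) = -0.0221493 × (14695/227.033) = -1.434.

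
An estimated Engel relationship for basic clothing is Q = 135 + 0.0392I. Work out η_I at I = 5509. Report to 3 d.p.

At I = 5509: Q = 350.953.
dQ/dI = 0.0392.
η = (dQ/dI)·(I/Q) = 0.0392 × (5509/350.953) = 0.615.

0.615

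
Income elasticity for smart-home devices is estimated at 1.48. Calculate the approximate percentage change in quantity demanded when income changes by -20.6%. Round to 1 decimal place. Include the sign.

%ΔQ ≈ η × %ΔI = 1.48 × (-20.6%) = -30.5%.

-30.5%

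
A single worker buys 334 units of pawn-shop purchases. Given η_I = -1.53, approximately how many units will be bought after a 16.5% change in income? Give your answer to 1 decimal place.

%ΔQ ≈ η × %ΔI = -1.53 × 16.5% = -25.245%.
New Q ≈ 334 × (1 − 0.25245) = 249.7.

249.7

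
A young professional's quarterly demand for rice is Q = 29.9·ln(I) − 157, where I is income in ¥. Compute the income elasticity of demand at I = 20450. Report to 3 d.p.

0.214

At I = 20450: Q = 139.780.
dQ/dI = 29.9/I = 0.0014621 at this income.
η = (dQ/dI)·(I/Q) = 0.0014621 × (20450/139.780) = 0.214.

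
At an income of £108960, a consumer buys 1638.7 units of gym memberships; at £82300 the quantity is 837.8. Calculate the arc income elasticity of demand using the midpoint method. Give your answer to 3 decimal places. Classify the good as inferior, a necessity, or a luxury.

2.320 (luxury)

ΔQ = 837.8 − 1638.7 = -800.9; midpoint Q̄ = (1638.7 + 837.8)/2 = 1238.25.
ΔI = 82300 − 108960 = -26660; midpoint Ī = (108960 + 82300)/2 = 95630.
η = (ΔQ/Q̄) ÷ (ΔI/Ī) = (-800.9/1238.25) ÷ (-26660/95630) = 2.320.
η > 1 ⇒ luxury.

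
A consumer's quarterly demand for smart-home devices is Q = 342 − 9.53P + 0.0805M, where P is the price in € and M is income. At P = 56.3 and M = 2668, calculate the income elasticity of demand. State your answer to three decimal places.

At P = 56.3, M = 2668: Q = 20.235.
Holding P constant, ∂Q/∂M = 0.0805.
η_M = (∂Q/∂M)·(M/Q) = 0.0805 × (2668/20.235) = 10.614.

10.614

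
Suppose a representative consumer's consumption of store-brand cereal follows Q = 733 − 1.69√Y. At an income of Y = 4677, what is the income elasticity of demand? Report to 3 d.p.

At Y = 4677: Q = 617.423.
dQ/dY = -1.69/(2√Y) = -0.0123559 at this income.
η = (dQ/dY)·(Y/Q) = -0.0123559 × (4677/617.423) = -0.094.

-0.094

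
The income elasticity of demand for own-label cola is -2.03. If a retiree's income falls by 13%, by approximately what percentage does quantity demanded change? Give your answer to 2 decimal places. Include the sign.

26.39%

%ΔQ ≈ η × %ΔI = -2.03 × (-13%) = 26.39%.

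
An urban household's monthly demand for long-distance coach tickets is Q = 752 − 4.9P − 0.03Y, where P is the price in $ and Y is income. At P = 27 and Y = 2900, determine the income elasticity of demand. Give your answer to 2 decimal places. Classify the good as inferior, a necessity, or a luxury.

At P = 27, Y = 2900: Q = 532.700.
Holding P constant, ∂Q/∂Y = −0.03.
η_Y = (∂Q/∂Y)·(Y/Q) = -0.03 × (2900/532.700) = -0.16.
Since η < 0, this is an inferior good.

-0.16 (inferior good)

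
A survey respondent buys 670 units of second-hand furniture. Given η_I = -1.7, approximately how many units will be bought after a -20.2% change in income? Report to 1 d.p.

%ΔQ ≈ η × %ΔI = -1.7 × (-20.2%) = 34.34%.
New Q ≈ 670 × (1 + 0.3434) = 900.1.

900.1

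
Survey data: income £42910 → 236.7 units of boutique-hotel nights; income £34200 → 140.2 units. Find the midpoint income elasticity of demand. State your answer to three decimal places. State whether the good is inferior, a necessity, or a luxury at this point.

2.267 (luxury)

ΔQ = 140.2 − 236.7 = -96.5; midpoint Q̄ = (236.7 + 140.2)/2 = 188.45.
ΔI = 34200 − 42910 = -8710; midpoint Ī = (42910 + 34200)/2 = 38555.
η = (ΔQ/Q̄) ÷ (ΔI/Ī) = (-96.5/188.45) ÷ (-8710/38555) = 2.267.
η > 1 ⇒ luxury.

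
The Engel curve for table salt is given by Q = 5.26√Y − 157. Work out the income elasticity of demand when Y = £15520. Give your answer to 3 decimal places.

0.658

At Y = 15520: Q = 498.287.
dQ/dY = 5.26/(2√Y) = 0.0211111 at this income.
η = (dQ/dY)·(Y/Q) = 0.0211111 × (15520/498.287) = 0.658.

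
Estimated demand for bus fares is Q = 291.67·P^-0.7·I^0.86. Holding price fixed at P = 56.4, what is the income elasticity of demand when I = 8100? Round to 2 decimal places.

For a multiplicative demand Q = A·P^α·I^β, the income elasticity is β everywhere.
Here β = 0.86, so η = 0.86.

0.86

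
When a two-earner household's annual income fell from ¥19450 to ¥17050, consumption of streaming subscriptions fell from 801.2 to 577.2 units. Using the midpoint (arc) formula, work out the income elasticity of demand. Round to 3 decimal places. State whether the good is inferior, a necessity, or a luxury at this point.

2.471 (luxury)

ΔQ = 577.2 − 801.2 = -224; midpoint Q̄ = (801.2 + 577.2)/2 = 689.2.
ΔI = 17050 − 19450 = -2400; midpoint Ī = (19450 + 17050)/2 = 18250.
η = (ΔQ/Q̄) ÷ (ΔI/Ī) = (-224/689.2) ÷ (-2400/18250) = 2.471.
η > 1 ⇒ luxury.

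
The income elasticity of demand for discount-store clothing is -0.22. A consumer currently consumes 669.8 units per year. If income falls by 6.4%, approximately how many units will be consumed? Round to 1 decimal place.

%ΔQ ≈ η × %ΔI = -0.22 × (-6.4%) = 1.408%.
New Q ≈ 669.8 × (1 + 0.01408) = 679.2.

679.2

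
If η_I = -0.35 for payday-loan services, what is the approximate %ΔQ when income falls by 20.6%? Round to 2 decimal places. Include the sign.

%ΔQ ≈ η × %ΔI = -0.35 × (-20.6%) = 7.21%.

7.21%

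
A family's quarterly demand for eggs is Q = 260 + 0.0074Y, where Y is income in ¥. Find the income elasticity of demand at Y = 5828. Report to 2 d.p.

At Y = 5828: Q = 303.127.
dQ/dY = 0.0074.
η = (dQ/dY)·(Y/Q) = 0.0074 × (5828/303.127) = 0.14.

0.14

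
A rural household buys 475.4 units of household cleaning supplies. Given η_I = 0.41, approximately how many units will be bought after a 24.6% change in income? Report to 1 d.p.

523.3

%ΔQ ≈ η × %ΔI = 0.41 × 24.6% = 10.086%.
New Q ≈ 475.4 × (1 + 0.10086) = 523.3.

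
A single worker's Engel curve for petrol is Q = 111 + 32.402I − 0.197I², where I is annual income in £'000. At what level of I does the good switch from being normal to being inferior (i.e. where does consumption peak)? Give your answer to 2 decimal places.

dQ/dI = 32.402 − 0.394I.
The good is inferior where dQ/dI < 0. Setting dQ/dI = 0 gives I = 32.402 / 0.394 = 82.24.

82.24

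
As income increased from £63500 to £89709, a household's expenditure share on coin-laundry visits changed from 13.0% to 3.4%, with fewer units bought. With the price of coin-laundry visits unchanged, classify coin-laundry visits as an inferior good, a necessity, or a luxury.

inferior good

Quantity demanded falls as income rises, so η < 0.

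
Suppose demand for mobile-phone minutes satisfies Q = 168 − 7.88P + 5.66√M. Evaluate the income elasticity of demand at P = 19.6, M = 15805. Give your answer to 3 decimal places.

At P = 19.6, M = 15805: Q = 725.116.
Holding P constant, ∂Q/∂M = 5.66/(2√M) = 0.0225107.
η_M = (∂Q/∂M)·(M/Q) = 0.0225107 × (15805/725.116) = 0.491.

0.491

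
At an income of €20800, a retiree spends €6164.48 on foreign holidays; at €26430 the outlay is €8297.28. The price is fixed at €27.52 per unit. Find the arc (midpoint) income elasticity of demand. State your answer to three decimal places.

With a constant price, Q₁ = 6164.48/27.52 = 224.000 and Q₂ = 8297.28/27.52 = 301.500 (equivalently, work directly with expenditure since P cancels).
Midpoint %ΔQ = (8297.28 − 6164.48)/7230.88 = 0.29496; midpoint %ΔI = (26430 − 20800)/23615 = 0.23841.
η = 0.29496 / 0.23841 = 1.237.

1.237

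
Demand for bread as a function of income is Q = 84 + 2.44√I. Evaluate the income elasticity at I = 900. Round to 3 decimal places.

At I = 900: Q = 157.200.
dQ/dI = 2.44/(2√I) = 0.0406667 at this income.
η = (dQ/dI)·(I/Q) = 0.0406667 × (900/157.200) = 0.233.

0.233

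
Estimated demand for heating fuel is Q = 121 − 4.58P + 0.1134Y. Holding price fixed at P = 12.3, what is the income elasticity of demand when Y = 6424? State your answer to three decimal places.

At P = 12.3, Y = 6424: Q = 793.148.
Holding P constant, ∂Q/∂Y = 0.1134.
η_Y = (∂Q/∂Y)·(Y/Q) = 0.1134 × (6424/793.148) = 0.918.

0.918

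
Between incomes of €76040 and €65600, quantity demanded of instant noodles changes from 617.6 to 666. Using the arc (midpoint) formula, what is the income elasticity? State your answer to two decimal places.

-0.51

ΔQ = 666 − 617.6 = 48.4; midpoint Q̄ = (617.6 + 666)/2 = 641.8.
ΔI = 65600 − 76040 = -10440; midpoint Ī = (76040 + 65600)/2 = 70820.
η = (ΔQ/Q̄) ÷ (ΔI/Ī) = (48.4/641.8) ÷ (-10440/70820) = -0.51.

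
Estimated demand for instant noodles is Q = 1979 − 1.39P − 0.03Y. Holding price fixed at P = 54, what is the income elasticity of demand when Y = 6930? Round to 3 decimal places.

-0.123

At P = 54, Y = 6930: Q = 1696.040.
Holding P constant, ∂Q/∂Y = −0.03.
η_Y = (∂Q/∂Y)·(Y/Q) = -0.03 × (6930/1696.040) = -0.123.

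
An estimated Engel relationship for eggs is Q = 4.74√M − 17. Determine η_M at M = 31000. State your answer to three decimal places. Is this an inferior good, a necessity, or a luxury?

0.510 (necessity)

At M = 31000: Q = 817.563.
dQ/dM = 4.74/(2√M) = 0.0134607 at this income.
η = (dQ/dM)·(M/Q) = 0.0134607 × (31000/817.563) = 0.510.
Since 0 < η < 1, the good is a necessity.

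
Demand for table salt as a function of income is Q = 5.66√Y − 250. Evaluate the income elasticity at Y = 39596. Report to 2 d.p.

At Y = 39596: Q = 876.269.
dQ/dY = 5.66/(2√Y) = 0.014222 at this income.
η = (dQ/dY)·(Y/Q) = 0.014222 × (39596/876.269) = 0.64.

0.64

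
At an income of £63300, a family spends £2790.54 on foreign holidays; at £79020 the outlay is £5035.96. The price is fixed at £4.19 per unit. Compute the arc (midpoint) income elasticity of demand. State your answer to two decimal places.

2.60

With a constant price, Q₁ = 2790.54/4.19 = 666.000 and Q₂ = 5035.96/4.19 = 1201.900 (equivalently, work directly with expenditure since P cancels).
Midpoint %ΔQ = (5035.96 − 2790.54)/3913.25 = 0.57380; midpoint %ΔI = (79020 − 63300)/71160 = 0.22091.
η = 0.57380 / 0.22091 = 2.60.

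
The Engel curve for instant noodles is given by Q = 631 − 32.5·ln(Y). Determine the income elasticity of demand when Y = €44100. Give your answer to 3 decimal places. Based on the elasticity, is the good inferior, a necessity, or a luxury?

-0.115 (inferior good)

At Y = 44100: Q = 283.438.
dQ/dY = -32.5/Y = -0.000736961 at this income.
η = (dQ/dY)·(Y/Q) = -0.000736961 × (44100/283.438) = -0.115.
Since η < 0, the good is an inferior good.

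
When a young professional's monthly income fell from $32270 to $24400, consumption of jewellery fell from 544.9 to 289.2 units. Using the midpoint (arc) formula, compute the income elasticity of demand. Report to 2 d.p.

ΔQ = 289.2 − 544.9 = -255.7; midpoint Q̄ = (544.9 + 289.2)/2 = 417.05.
ΔI = 24400 − 32270 = -7870; midpoint Ī = (32270 + 24400)/2 = 28335.
η = (ΔQ/Q̄) ÷ (ΔI/Ī) = (-255.7/417.05) ÷ (-7870/28335) = 2.21.

2.21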